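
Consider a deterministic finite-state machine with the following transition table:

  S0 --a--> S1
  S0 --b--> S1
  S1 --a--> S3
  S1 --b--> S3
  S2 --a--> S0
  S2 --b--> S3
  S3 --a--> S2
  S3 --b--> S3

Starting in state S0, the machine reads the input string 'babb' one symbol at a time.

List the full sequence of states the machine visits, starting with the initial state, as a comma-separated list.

Start: S0
  read 'b': S0 --b--> S1
  read 'a': S1 --a--> S3
  read 'b': S3 --b--> S3
  read 'b': S3 --b--> S3

Answer: S0, S1, S3, S3, S3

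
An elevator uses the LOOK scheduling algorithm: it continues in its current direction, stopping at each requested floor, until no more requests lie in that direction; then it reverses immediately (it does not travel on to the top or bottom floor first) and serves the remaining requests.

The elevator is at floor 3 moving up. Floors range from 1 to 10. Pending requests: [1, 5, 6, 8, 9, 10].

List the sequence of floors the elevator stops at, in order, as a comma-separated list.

Answer: 5, 6, 8, 9, 10, 1

Derivation:
Current: 3, moving UP
Serve above first (ascending): [5, 6, 8, 9, 10]
Then reverse, serve below (descending): [1]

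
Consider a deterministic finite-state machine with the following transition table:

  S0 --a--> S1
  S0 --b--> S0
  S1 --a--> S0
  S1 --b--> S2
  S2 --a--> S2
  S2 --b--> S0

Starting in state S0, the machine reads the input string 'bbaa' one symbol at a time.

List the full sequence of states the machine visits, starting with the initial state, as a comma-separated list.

Start: S0
  read 'b': S0 --b--> S0
  read 'b': S0 --b--> S0
  read 'a': S0 --a--> S1
  read 'a': S1 --a--> S0

Answer: S0, S0, S0, S1, S0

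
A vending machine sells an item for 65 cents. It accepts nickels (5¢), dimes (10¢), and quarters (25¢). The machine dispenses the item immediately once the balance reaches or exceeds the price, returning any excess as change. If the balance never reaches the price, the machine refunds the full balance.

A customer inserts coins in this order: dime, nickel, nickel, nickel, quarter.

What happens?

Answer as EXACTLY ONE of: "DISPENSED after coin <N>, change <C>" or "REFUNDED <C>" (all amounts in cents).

Answer: REFUNDED 50

Derivation:
Price: 65¢
Coin 1 (dime, 10¢): balance = 10¢
Coin 2 (nickel, 5¢): balance = 15¢
Coin 3 (nickel, 5¢): balance = 20¢
Coin 4 (nickel, 5¢): balance = 25¢
Coin 5 (quarter, 25¢): balance = 50¢
All coins inserted, balance 50¢ < price 65¢ → REFUND 50¢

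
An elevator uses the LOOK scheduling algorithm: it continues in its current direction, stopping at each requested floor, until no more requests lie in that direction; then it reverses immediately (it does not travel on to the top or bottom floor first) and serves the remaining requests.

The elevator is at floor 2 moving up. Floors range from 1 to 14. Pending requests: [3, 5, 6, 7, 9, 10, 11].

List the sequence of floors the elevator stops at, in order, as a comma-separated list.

Answer: 3, 5, 6, 7, 9, 10, 11

Derivation:
Current: 2, moving UP
Serve above first (ascending): [3, 5, 6, 7, 9, 10, 11]
Then reverse, serve below (descending): []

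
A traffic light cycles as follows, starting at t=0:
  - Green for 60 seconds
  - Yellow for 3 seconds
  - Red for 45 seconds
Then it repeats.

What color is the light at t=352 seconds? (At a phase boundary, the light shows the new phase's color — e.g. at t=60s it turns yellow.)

Answer: green

Derivation:
Cycle length = 60 + 3 + 45 = 108s
t = 352, phase_t = 352 mod 108 = 28
28 < 60 (green end) → GREEN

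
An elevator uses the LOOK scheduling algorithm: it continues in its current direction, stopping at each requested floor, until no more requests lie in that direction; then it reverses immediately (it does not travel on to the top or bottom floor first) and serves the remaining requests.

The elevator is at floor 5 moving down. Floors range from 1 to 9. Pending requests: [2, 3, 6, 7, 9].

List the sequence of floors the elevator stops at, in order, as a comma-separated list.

Current: 5, moving DOWN
Serve below first (descending): [3, 2]
Then reverse, serve above (ascending): [6, 7, 9]

Answer: 3, 2, 6, 7, 9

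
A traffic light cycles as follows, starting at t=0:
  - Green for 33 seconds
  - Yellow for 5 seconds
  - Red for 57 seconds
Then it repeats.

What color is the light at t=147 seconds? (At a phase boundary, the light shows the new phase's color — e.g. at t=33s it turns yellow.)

Answer: red

Derivation:
Cycle length = 33 + 5 + 57 = 95s
t = 147, phase_t = 147 mod 95 = 52
52 >= 38 → RED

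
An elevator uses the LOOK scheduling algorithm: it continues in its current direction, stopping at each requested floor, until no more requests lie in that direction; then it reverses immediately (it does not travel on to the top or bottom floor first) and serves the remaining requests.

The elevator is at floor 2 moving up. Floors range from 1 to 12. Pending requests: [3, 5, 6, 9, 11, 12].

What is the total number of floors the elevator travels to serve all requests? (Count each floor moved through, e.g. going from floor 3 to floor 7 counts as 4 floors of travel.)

Start at floor 2 moving up, LOOK stop order: [3, 5, 6, 9, 11, 12]
  2 → 3: |3-2| = 1, total = 1
  3 → 5: |5-3| = 2, total = 3
  5 → 6: |6-5| = 1, total = 4
  6 → 9: |9-6| = 3, total = 7
  9 → 11: |11-9| = 2, total = 9
  11 → 12: |12-11| = 1, total = 10

Answer: 10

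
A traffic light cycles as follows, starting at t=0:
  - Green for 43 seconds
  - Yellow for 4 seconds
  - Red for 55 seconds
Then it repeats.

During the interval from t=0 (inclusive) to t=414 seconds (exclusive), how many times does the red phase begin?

Answer: 4

Derivation:
Cycle = 43+4+55 = 102s
red phase starts at t = k*102 + 47 for k=0,1,2,...
Need k*102+47 < 414 → k < 3.598
k ∈ {0, ..., 3} → 4 starts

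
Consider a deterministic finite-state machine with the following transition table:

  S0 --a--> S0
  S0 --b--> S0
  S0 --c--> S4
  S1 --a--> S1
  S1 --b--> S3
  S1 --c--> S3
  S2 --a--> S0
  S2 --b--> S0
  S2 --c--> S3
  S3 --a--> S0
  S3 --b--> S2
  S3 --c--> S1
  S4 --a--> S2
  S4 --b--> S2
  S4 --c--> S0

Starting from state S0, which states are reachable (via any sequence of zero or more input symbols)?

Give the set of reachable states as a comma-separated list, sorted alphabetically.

Answer: S0, S1, S2, S3, S4

Derivation:
BFS from S0:
  visit S0: S0--a-->S0 (seen), S0--b-->S0 (seen), S0--c-->S4 (new)
  visit S4: S4--a-->S2 (new), S4--b-->S2 (seen), S4--c-->S0 (seen)
  visit S2: S2--a-->S0 (seen), S2--b-->S0 (seen), S2--c-->S3 (new)
  visit S3: S3--a-->S0 (seen), S3--b-->S2 (seen), S3--c-->S1 (new)
  visit S1: S1--a-->S1 (seen), S1--b-->S3 (seen), S1--c-->S3 (seen)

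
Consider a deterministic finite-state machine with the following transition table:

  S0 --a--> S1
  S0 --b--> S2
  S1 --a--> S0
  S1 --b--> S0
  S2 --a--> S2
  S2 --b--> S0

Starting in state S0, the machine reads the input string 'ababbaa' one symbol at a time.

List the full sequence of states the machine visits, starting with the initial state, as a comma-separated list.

Start: S0
  read 'a': S0 --a--> S1
  read 'b': S1 --b--> S0
  read 'a': S0 --a--> S1
  read 'b': S1 --b--> S0
  read 'b': S0 --b--> S2
  read 'a': S2 --a--> S2
  read 'a': S2 --a--> S2

Answer: S0, S1, S0, S1, S0, S2, S2, S2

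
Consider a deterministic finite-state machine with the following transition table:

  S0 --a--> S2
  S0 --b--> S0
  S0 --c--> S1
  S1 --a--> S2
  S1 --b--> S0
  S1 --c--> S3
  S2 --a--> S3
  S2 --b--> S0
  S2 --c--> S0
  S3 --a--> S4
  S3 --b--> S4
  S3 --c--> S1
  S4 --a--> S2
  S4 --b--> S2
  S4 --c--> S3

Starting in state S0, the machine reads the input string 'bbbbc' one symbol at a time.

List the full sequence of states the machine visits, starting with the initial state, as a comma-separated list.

Answer: S0, S0, S0, S0, S0, S1

Derivation:
Start: S0
  read 'b': S0 --b--> S0
  read 'b': S0 --b--> S0
  read 'b': S0 --b--> S0
  read 'b': S0 --b--> S0
  read 'c': S0 --c--> S1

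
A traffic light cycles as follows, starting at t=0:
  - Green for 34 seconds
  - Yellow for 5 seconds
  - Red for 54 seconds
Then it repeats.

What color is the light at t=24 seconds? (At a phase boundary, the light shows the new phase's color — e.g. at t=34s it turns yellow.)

Cycle length = 34 + 5 + 54 = 93s
t = 24, phase_t = 24 mod 93 = 24
24 < 34 (green end) → GREEN

Answer: green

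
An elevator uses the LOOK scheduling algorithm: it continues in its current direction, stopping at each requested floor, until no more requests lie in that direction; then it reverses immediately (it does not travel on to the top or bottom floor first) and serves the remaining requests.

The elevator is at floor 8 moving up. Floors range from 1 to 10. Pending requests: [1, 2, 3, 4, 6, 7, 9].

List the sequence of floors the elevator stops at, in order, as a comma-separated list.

Answer: 9, 7, 6, 4, 3, 2, 1

Derivation:
Current: 8, moving UP
Serve above first (ascending): [9]
Then reverse, serve below (descending): [7, 6, 4, 3, 2, 1]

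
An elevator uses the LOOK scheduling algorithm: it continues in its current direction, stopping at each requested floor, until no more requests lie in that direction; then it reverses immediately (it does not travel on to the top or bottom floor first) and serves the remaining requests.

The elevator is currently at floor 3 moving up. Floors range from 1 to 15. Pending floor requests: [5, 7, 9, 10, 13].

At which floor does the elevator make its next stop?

Answer: 5

Derivation:
Current floor: 3, direction: up
Requests above: [5, 7, 9, 10, 13]
Requests below: []
Moving up and requests lie above → nearest above is min([5, 7, 9, 10, 13]) = 5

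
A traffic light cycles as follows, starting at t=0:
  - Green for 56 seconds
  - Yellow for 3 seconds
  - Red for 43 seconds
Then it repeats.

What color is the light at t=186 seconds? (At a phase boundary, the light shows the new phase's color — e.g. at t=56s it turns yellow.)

Cycle length = 56 + 3 + 43 = 102s
t = 186, phase_t = 186 mod 102 = 84
84 >= 59 → RED

Answer: red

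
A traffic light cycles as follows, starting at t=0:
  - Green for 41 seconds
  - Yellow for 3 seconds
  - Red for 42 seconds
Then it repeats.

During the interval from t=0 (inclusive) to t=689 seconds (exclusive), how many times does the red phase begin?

Cycle = 41+3+42 = 86s
red phase starts at t = k*86 + 44 for k=0,1,2,...
Need k*86+44 < 689 → k < 7.500
k ∈ {0, ..., 7} → 8 starts

Answer: 8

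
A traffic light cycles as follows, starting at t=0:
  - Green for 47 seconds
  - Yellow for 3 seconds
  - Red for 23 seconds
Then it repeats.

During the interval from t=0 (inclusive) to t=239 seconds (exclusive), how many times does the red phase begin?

Answer: 3

Derivation:
Cycle = 47+3+23 = 73s
red phase starts at t = k*73 + 50 for k=0,1,2,...
Need k*73+50 < 239 → k < 2.589
k ∈ {0, ..., 2} → 3 starts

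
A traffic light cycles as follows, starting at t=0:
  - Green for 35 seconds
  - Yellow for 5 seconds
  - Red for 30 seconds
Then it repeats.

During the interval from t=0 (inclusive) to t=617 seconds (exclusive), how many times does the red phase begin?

Answer: 9

Derivation:
Cycle = 35+5+30 = 70s
red phase starts at t = k*70 + 40 for k=0,1,2,...
Need k*70+40 < 617 → k < 8.243
k ∈ {0, ..., 8} → 9 starts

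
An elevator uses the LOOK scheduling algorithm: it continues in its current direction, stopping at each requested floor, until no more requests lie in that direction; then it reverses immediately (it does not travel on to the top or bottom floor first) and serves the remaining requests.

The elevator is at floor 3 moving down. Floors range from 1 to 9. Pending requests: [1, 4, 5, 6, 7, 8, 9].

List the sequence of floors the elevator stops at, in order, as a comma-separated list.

Answer: 1, 4, 5, 6, 7, 8, 9

Derivation:
Current: 3, moving DOWN
Serve below first (descending): [1]
Then reverse, serve above (ascending): [4, 5, 6, 7, 8, 9]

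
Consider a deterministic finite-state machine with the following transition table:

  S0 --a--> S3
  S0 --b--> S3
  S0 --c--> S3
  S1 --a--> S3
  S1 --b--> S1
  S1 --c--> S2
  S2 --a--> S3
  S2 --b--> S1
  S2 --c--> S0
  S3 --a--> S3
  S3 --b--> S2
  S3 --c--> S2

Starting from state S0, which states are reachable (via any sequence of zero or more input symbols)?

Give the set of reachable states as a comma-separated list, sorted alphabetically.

BFS from S0:
  visit S0: S0--a-->S3 (new), S0--b-->S3 (seen), S0--c-->S3 (seen)
  visit S3: S3--a-->S3 (seen), S3--b-->S2 (new), S3--c-->S2 (seen)
  visit S2: S2--a-->S3 (seen), S2--b-->S1 (new), S2--c-->S0 (seen)
  visit S1: S1--a-->S3 (seen), S1--b-->S1 (seen), S1--c-->S2 (seen)

Answer: S0, S1, S2, S3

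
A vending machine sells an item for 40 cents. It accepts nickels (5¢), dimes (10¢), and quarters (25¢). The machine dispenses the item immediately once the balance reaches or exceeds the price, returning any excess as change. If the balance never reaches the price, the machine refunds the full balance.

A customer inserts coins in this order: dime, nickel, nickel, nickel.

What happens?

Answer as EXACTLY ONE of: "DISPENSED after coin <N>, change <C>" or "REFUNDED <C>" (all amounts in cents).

Price: 40¢
Coin 1 (dime, 10¢): balance = 10¢
Coin 2 (nickel, 5¢): balance = 15¢
Coin 3 (nickel, 5¢): balance = 20¢
Coin 4 (nickel, 5¢): balance = 25¢
All coins inserted, balance 25¢ < price 40¢ → REFUND 25¢

Answer: REFUNDED 25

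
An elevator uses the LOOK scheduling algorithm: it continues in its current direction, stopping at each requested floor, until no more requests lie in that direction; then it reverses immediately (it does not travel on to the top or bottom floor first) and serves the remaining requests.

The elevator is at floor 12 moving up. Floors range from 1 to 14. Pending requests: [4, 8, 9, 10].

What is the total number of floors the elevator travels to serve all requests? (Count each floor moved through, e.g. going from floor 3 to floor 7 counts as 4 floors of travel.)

Answer: 8

Derivation:
Start at floor 12 moving up, LOOK stop order: [10, 9, 8, 4]
  12 → 10: |10-12| = 2, total = 2
  10 → 9: |9-10| = 1, total = 3
  9 → 8: |8-9| = 1, total = 4
  8 → 4: |4-8| = 4, total = 8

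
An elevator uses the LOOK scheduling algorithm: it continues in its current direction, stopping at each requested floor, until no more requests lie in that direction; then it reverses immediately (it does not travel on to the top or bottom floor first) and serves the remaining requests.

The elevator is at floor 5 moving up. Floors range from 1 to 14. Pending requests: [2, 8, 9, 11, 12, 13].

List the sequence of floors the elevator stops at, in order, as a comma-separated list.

Current: 5, moving UP
Serve above first (ascending): [8, 9, 11, 12, 13]
Then reverse, serve below (descending): [2]

Answer: 8, 9, 11, 12, 13, 2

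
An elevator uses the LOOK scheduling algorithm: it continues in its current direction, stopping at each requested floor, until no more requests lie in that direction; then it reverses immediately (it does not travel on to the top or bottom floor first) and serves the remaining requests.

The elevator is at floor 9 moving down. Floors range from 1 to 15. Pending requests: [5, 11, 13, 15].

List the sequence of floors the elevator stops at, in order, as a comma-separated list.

Answer: 5, 11, 13, 15

Derivation:
Current: 9, moving DOWN
Serve below first (descending): [5]
Then reverse, serve above (ascending): [11, 13, 15]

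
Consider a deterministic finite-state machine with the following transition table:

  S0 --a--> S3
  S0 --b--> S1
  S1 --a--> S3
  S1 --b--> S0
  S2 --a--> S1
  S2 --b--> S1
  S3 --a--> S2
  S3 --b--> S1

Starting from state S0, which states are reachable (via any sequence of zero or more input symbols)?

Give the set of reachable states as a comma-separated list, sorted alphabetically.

BFS from S0:
  visit S0: S0--a-->S3 (new), S0--b-->S1 (new)
  visit S3: S3--a-->S2 (new), S3--b-->S1 (seen)
  visit S1: S1--a-->S3 (seen), S1--b-->S0 (seen)
  visit S2: S2--a-->S1 (seen), S2--b-->S1 (seen)

Answer: S0, S1, S2, S3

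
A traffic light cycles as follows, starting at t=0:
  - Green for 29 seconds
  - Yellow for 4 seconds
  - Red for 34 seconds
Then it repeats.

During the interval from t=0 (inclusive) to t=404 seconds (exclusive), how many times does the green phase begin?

Answer: 7

Derivation:
Cycle = 29+4+34 = 67s
green phase starts at t = k*67 + 0 for k=0,1,2,...
Need k*67+0 < 404 → k < 6.030
k ∈ {0, ..., 6} → 7 starts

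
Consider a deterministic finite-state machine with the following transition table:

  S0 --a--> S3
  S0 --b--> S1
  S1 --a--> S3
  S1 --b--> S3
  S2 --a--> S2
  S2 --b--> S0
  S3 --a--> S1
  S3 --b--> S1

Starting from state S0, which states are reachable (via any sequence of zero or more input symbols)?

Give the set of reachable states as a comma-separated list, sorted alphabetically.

BFS from S0:
  visit S0: S0--a-->S3 (new), S0--b-->S1 (new)
  visit S3: S3--a-->S1 (seen), S3--b-->S1 (seen)
  visit S1: S1--a-->S3 (seen), S1--b-->S3 (seen)

Answer: S0, S1, S3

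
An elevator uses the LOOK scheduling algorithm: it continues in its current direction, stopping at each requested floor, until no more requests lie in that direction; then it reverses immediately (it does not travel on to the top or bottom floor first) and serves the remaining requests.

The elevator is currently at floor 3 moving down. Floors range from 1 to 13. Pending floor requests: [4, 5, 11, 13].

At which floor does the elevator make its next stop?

Answer: 4

Derivation:
Current floor: 3, direction: down
Requests above: [4, 5, 11, 13]
Requests below: []
Moving down but no requests below → reverse; nearest above is min([4, 5, 11, 13]) = 4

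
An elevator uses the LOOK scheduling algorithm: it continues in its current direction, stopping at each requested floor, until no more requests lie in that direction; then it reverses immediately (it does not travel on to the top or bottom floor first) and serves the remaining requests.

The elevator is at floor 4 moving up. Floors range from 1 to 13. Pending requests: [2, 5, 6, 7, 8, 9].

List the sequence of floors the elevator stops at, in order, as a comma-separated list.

Answer: 5, 6, 7, 8, 9, 2

Derivation:
Current: 4, moving UP
Serve above first (ascending): [5, 6, 7, 8, 9]
Then reverse, serve below (descending): [2]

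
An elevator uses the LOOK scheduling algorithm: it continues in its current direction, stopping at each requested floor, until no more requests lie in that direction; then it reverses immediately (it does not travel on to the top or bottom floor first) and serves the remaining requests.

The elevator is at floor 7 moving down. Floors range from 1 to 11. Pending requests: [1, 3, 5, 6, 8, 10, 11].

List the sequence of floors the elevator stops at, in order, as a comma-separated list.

Answer: 6, 5, 3, 1, 8, 10, 11

Derivation:
Current: 7, moving DOWN
Serve below first (descending): [6, 5, 3, 1]
Then reverse, serve above (ascending): [8, 10, 11]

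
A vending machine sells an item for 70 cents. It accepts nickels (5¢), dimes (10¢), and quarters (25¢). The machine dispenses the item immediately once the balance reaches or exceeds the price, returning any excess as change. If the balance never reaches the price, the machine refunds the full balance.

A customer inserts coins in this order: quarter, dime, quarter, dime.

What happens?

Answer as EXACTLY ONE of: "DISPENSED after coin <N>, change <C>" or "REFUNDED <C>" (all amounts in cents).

Price: 70¢
Coin 1 (quarter, 25¢): balance = 25¢
Coin 2 (dime, 10¢): balance = 35¢
Coin 3 (quarter, 25¢): balance = 60¢
Coin 4 (dime, 10¢): balance = 70¢
  → balance >= price → DISPENSE, change = 70 - 70 = 0¢

Answer: DISPENSED after coin 4, change 0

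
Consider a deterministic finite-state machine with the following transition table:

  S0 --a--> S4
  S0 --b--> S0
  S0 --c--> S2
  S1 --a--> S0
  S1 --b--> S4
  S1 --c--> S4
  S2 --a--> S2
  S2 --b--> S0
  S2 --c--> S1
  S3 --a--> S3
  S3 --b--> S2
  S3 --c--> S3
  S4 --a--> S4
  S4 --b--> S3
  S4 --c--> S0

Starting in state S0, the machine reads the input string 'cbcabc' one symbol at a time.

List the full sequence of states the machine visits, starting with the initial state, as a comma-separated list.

Answer: S0, S2, S0, S2, S2, S0, S2

Derivation:
Start: S0
  read 'c': S0 --c--> S2
  read 'b': S2 --b--> S0
  read 'c': S0 --c--> S2
  read 'a': S2 --a--> S2
  read 'b': S2 --b--> S0
  read 'c': S0 --c--> S2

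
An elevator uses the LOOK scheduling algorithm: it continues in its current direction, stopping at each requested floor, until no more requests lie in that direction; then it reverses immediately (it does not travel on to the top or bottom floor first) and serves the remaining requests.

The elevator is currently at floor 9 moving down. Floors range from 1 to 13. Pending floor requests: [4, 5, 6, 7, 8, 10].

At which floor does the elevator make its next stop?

Answer: 8

Derivation:
Current floor: 9, direction: down
Requests above: [10]
Requests below: [4, 5, 6, 7, 8]
Moving down and requests lie below → nearest below is max([4, 5, 6, 7, 8]) = 8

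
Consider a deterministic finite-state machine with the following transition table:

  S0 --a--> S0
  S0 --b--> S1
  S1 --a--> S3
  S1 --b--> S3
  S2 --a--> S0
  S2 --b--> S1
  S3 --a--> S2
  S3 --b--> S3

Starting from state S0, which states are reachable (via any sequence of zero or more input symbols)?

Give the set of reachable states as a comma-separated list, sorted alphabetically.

Answer: S0, S1, S2, S3

Derivation:
BFS from S0:
  visit S0: S0--a-->S0 (seen), S0--b-->S1 (new)
  visit S1: S1--a-->S3 (new), S1--b-->S3 (seen)
  visit S3: S3--a-->S2 (new), S3--b-->S3 (seen)
  visit S2: S2--a-->S0 (seen), S2--b-->S1 (seen)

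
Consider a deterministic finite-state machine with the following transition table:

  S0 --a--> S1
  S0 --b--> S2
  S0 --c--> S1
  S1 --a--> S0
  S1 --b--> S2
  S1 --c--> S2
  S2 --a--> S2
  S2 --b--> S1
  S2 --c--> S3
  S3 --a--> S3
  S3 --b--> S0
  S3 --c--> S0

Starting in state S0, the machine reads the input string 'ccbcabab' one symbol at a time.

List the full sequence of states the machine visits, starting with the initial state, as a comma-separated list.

Start: S0
  read 'c': S0 --c--> S1
  read 'c': S1 --c--> S2
  read 'b': S2 --b--> S1
  read 'c': S1 --c--> S2
  read 'a': S2 --a--> S2
  read 'b': S2 --b--> S1
  read 'a': S1 --a--> S0
  read 'b': S0 --b--> S2

Answer: S0, S1, S2, S1, S2, S2, S1, S0, S2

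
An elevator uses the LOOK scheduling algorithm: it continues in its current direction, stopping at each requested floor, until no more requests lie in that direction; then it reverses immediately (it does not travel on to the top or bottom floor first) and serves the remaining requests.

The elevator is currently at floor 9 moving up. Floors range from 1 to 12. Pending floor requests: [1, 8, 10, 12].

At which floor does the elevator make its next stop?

Current floor: 9, direction: up
Requests above: [10, 12]
Requests below: [1, 8]
Moving up and requests lie above → nearest above is min([10, 12]) = 10

Answer: 10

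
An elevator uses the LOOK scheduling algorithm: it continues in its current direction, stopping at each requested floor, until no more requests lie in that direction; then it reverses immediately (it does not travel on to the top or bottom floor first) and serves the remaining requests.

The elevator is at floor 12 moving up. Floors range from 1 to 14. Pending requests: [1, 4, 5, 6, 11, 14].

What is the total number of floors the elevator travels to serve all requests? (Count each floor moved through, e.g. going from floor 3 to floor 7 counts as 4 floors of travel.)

Start at floor 12 moving up, LOOK stop order: [14, 11, 6, 5, 4, 1]
  12 → 14: |14-12| = 2, total = 2
  14 → 11: |11-14| = 3, total = 5
  11 → 6: |6-11| = 5, total = 10
  6 → 5: |5-6| = 1, total = 11
  5 → 4: |4-5| = 1, total = 12
  4 → 1: |1-4| = 3, total = 15

Answer: 15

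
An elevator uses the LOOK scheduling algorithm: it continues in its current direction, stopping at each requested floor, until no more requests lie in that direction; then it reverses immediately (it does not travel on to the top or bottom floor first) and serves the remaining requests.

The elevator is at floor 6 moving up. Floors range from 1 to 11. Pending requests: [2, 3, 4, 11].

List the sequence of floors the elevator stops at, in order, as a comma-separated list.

Answer: 11, 4, 3, 2

Derivation:
Current: 6, moving UP
Serve above first (ascending): [11]
Then reverse, serve below (descending): [4, 3, 2]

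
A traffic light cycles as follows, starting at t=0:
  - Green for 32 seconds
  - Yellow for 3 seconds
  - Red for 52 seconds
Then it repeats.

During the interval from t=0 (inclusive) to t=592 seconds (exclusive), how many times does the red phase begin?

Cycle = 32+3+52 = 87s
red phase starts at t = k*87 + 35 for k=0,1,2,...
Need k*87+35 < 592 → k < 6.402
k ∈ {0, ..., 6} → 7 starts

Answer: 7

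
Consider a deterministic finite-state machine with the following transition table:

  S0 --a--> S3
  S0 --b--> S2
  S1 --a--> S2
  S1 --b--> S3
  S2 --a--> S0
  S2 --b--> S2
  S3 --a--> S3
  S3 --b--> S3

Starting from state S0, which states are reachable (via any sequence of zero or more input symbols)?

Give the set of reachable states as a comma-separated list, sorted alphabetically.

BFS from S0:
  visit S0: S0--a-->S3 (new), S0--b-->S2 (new)
  visit S3: S3--a-->S3 (seen), S3--b-->S3 (seen)
  visit S2: S2--a-->S0 (seen), S2--b-->S2 (seen)

Answer: S0, S2, S3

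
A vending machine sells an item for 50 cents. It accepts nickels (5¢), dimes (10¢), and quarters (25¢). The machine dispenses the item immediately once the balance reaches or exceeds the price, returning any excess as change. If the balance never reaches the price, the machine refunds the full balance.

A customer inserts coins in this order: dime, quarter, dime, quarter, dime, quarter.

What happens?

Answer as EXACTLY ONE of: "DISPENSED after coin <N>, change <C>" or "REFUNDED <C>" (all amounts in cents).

Price: 50¢
Coin 1 (dime, 10¢): balance = 10¢
Coin 2 (quarter, 25¢): balance = 35¢
Coin 3 (dime, 10¢): balance = 45¢
Coin 4 (quarter, 25¢): balance = 70¢
  → balance >= price → DISPENSE, change = 70 - 50 = 20¢

Answer: DISPENSED after coin 4, change 20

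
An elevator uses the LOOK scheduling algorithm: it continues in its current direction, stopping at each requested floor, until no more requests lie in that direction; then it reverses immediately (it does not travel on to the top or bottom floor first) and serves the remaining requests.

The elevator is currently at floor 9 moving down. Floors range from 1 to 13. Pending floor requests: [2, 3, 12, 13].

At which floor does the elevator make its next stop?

Answer: 3

Derivation:
Current floor: 9, direction: down
Requests above: [12, 13]
Requests below: [2, 3]
Moving down and requests lie below → nearest below is max([2, 3]) = 3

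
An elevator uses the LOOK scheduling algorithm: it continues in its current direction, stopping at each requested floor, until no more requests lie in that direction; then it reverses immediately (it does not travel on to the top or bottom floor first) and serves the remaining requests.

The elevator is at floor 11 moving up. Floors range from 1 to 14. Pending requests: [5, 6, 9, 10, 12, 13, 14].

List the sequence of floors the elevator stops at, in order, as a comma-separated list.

Current: 11, moving UP
Serve above first (ascending): [12, 13, 14]
Then reverse, serve below (descending): [10, 9, 6, 5]

Answer: 12, 13, 14, 10, 9, 6, 5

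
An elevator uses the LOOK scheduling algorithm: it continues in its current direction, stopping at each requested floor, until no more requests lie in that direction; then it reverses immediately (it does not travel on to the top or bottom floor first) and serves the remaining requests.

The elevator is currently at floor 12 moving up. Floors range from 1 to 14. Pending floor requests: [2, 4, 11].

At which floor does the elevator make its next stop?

Current floor: 12, direction: up
Requests above: []
Requests below: [2, 4, 11]
Moving up but no requests above → reverse; nearest below is max([2, 4, 11]) = 11

Answer: 11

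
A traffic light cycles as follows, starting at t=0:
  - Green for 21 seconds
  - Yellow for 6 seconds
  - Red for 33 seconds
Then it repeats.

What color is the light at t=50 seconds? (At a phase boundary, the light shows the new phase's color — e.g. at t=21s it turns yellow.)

Cycle length = 21 + 6 + 33 = 60s
t = 50, phase_t = 50 mod 60 = 50
50 >= 27 → RED

Answer: red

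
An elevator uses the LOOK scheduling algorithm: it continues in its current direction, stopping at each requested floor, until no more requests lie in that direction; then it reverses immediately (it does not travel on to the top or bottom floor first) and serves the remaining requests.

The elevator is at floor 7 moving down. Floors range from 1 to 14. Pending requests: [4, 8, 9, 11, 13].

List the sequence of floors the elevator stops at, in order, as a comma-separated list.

Answer: 4, 8, 9, 11, 13

Derivation:
Current: 7, moving DOWN
Serve below first (descending): [4]
Then reverse, serve above (ascending): [8, 9, 11, 13]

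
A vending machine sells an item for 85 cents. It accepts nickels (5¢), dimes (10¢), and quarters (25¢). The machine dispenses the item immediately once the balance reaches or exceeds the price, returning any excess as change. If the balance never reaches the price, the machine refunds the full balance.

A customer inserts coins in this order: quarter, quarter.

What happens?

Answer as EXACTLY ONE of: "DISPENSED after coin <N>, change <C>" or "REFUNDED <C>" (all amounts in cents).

Answer: REFUNDED 50

Derivation:
Price: 85¢
Coin 1 (quarter, 25¢): balance = 25¢
Coin 2 (quarter, 25¢): balance = 50¢
All coins inserted, balance 50¢ < price 85¢ → REFUND 50¢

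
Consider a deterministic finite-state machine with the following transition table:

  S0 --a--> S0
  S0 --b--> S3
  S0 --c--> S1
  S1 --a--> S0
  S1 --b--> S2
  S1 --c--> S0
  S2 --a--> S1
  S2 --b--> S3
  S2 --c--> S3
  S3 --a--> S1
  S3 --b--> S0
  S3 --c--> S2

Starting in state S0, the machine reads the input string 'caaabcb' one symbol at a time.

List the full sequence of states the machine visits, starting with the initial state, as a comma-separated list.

Start: S0
  read 'c': S0 --c--> S1
  read 'a': S1 --a--> S0
  read 'a': S0 --a--> S0
  read 'a': S0 --a--> S0
  read 'b': S0 --b--> S3
  read 'c': S3 --c--> S2
  read 'b': S2 --b--> S3

Answer: S0, S1, S0, S0, S0, S3, S2, S3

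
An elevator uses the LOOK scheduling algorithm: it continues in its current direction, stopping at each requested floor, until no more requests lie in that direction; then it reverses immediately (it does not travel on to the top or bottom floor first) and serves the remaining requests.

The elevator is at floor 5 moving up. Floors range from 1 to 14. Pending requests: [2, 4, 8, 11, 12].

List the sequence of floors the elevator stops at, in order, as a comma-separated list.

Answer: 8, 11, 12, 4, 2

Derivation:
Current: 5, moving UP
Serve above first (ascending): [8, 11, 12]
Then reverse, serve below (descending): [4, 2]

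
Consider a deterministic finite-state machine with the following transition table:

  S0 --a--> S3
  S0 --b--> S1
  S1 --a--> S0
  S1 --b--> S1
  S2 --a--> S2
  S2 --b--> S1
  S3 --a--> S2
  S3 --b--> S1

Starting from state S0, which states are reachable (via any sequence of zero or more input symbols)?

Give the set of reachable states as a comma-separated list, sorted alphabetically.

BFS from S0:
  visit S0: S0--a-->S3 (new), S0--b-->S1 (new)
  visit S3: S3--a-->S2 (new), S3--b-->S1 (seen)
  visit S1: S1--a-->S0 (seen), S1--b-->S1 (seen)
  visit S2: S2--a-->S2 (seen), S2--b-->S1 (seen)

Answer: S0, S1, S2, S3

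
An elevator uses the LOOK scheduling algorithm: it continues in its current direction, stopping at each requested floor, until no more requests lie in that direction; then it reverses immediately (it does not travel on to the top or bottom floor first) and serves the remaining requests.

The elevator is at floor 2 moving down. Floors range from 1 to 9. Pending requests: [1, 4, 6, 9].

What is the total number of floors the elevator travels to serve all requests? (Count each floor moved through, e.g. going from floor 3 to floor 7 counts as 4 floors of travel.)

Start at floor 2 moving down, LOOK stop order: [1, 4, 6, 9]
  2 → 1: |1-2| = 1, total = 1
  1 → 4: |4-1| = 3, total = 4
  4 → 6: |6-4| = 2, total = 6
  6 → 9: |9-6| = 3, total = 9

Answer: 9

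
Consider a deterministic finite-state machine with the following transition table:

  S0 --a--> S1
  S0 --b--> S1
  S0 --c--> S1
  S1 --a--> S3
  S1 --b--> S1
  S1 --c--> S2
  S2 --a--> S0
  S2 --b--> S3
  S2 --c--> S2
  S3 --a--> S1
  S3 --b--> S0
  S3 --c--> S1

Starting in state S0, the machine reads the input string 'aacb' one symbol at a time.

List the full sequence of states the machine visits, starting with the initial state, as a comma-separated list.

Start: S0
  read 'a': S0 --a--> S1
  read 'a': S1 --a--> S3
  read 'c': S3 --c--> S1
  read 'b': S1 --b--> S1

Answer: S0, S1, S3, S1, S1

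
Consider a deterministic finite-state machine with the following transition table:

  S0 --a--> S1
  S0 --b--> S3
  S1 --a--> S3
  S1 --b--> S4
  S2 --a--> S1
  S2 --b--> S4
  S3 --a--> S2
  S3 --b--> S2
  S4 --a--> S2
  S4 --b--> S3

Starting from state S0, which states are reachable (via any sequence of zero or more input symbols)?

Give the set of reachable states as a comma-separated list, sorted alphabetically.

BFS from S0:
  visit S0: S0--a-->S1 (new), S0--b-->S3 (new)
  visit S1: S1--a-->S3 (seen), S1--b-->S4 (new)
  visit S3: S3--a-->S2 (new), S3--b-->S2 (seen)
  visit S4: S4--a-->S2 (seen), S4--b-->S3 (seen)
  visit S2: S2--a-->S1 (seen), S2--b-->S4 (seen)

Answer: S0, S1, S2, S3, S4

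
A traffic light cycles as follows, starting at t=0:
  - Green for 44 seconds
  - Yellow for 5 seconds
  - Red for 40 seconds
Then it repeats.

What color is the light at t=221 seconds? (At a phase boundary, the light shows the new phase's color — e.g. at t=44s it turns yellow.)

Cycle length = 44 + 5 + 40 = 89s
t = 221, phase_t = 221 mod 89 = 43
43 < 44 (green end) → GREEN

Answer: green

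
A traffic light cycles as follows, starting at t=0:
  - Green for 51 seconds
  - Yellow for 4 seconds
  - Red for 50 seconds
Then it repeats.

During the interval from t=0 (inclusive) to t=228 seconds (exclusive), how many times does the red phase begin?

Answer: 2

Derivation:
Cycle = 51+4+50 = 105s
red phase starts at t = k*105 + 55 for k=0,1,2,...
Need k*105+55 < 228 → k < 1.648
k ∈ {0, ..., 1} → 2 starts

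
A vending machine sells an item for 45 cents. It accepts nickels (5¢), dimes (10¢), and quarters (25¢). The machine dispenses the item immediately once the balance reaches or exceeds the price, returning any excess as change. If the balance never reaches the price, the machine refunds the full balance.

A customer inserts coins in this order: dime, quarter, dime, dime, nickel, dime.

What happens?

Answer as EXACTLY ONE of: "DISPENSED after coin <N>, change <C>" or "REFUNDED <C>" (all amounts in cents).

Answer: DISPENSED after coin 3, change 0

Derivation:
Price: 45¢
Coin 1 (dime, 10¢): balance = 10¢
Coin 2 (quarter, 25¢): balance = 35¢
Coin 3 (dime, 10¢): balance = 45¢
  → balance >= price → DISPENSE, change = 45 - 45 = 0¢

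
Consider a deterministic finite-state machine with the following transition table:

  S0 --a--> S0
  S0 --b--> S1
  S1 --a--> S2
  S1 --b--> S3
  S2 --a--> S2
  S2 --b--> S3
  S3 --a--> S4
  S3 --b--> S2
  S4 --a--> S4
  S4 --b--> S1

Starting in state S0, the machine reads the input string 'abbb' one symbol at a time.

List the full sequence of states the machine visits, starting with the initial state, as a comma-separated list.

Answer: S0, S0, S1, S3, S2

Derivation:
Start: S0
  read 'a': S0 --a--> S0
  read 'b': S0 --b--> S1
  read 'b': S1 --b--> S3
  read 'b': S3 --b--> S2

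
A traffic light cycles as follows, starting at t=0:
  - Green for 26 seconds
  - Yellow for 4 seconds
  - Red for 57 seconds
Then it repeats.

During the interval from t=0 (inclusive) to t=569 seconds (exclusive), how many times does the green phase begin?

Cycle = 26+4+57 = 87s
green phase starts at t = k*87 + 0 for k=0,1,2,...
Need k*87+0 < 569 → k < 6.540
k ∈ {0, ..., 6} → 7 starts

Answer: 7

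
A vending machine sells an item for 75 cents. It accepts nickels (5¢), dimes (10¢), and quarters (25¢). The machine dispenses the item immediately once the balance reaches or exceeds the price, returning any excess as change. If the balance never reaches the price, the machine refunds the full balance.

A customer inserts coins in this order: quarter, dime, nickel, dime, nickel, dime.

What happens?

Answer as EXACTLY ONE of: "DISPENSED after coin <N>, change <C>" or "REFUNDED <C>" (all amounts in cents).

Price: 75¢
Coin 1 (quarter, 25¢): balance = 25¢
Coin 2 (dime, 10¢): balance = 35¢
Coin 3 (nickel, 5¢): balance = 40¢
Coin 4 (dime, 10¢): balance = 50¢
Coin 5 (nickel, 5¢): balance = 55¢
Coin 6 (dime, 10¢): balance = 65¢
All coins inserted, balance 65¢ < price 75¢ → REFUND 65¢

Answer: REFUNDED 65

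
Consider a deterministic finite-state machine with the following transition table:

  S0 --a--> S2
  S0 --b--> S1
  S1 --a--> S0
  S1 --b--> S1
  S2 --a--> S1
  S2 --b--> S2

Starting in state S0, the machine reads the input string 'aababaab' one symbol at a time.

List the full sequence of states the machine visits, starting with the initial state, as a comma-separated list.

Answer: S0, S2, S1, S1, S0, S1, S0, S2, S2

Derivation:
Start: S0
  read 'a': S0 --a--> S2
  read 'a': S2 --a--> S1
  read 'b': S1 --b--> S1
  read 'a': S1 --a--> S0
  read 'b': S0 --b--> S1
  read 'a': S1 --a--> S0
  read 'a': S0 --a--> S2
  read 'b': S2 --b--> S2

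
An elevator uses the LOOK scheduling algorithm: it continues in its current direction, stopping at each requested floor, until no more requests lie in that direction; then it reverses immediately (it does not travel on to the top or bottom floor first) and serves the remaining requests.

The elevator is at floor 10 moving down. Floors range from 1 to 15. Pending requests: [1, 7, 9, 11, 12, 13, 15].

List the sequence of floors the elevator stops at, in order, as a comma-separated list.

Current: 10, moving DOWN
Serve below first (descending): [9, 7, 1]
Then reverse, serve above (ascending): [11, 12, 13, 15]

Answer: 9, 7, 1, 11, 12, 13, 15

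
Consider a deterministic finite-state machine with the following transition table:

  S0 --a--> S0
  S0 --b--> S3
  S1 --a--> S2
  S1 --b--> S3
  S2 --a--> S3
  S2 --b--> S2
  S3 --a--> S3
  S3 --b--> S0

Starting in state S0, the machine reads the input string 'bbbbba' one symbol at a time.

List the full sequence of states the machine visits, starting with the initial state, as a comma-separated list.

Start: S0
  read 'b': S0 --b--> S3
  read 'b': S3 --b--> S0
  read 'b': S0 --b--> S3
  read 'b': S3 --b--> S0
  read 'b': S0 --b--> S3
  read 'a': S3 --a--> S3

Answer: S0, S3, S0, S3, S0, S3, S3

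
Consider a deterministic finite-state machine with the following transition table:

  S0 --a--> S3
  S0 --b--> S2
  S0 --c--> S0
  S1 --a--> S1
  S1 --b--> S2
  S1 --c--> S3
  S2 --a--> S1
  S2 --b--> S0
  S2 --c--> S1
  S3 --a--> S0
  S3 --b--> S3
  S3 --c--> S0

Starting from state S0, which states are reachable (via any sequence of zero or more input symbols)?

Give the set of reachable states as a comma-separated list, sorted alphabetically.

Answer: S0, S1, S2, S3

Derivation:
BFS from S0:
  visit S0: S0--a-->S3 (new), S0--b-->S2 (new), S0--c-->S0 (seen)
  visit S3: S3--a-->S0 (seen), S3--b-->S3 (seen), S3--c-->S0 (seen)
  visit S2: S2--a-->S1 (new), S2--b-->S0 (seen), S2--c-->S1 (seen)
  visit S1: S1--a-->S1 (seen), S1--b-->S2 (seen), S1--c-->S3 (seen)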